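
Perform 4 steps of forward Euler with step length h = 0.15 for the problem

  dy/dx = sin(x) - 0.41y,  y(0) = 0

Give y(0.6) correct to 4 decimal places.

Euler: y_{n+1} = y_n + h·f(x_n, y_n).
x=0.000000, y=0.000000: f=0.000000 → y ← 0.000000 + 0.15·0.000000 = 0.000000
x=0.150000, y=0.000000: f=0.149438 → y ← 0.000000 + 0.15·0.149438 = 0.022416
x=0.300000, y=0.022416: f=0.286330 → y ← 0.022416 + 0.15·0.286330 = 0.065365
x=0.450000, y=0.065365: f=0.408166 → y ← 0.065365 + 0.15·0.408166 = 0.126590
y(0.6) ≈ 0.1266

0.1266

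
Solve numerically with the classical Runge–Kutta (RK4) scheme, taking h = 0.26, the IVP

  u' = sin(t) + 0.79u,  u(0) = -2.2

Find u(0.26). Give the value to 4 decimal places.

-2.6656

RK4: k1 = f(t_n, u_n); k2 = f(t_n + h/2, u_n + (h/2)·k1); k3 = f(t_n + h/2, u_n + (h/2)·k2); k4 = f(t_n + h, u_n + h·k3); u_{n+1} = u_n + (h/6)·(k1 + 2k2 + 2k3 + k4).
t=0.000000, u=-2.200000:
  k1 = f(0.000000, -2.200000) = -1.738000
  k2 = f(0.130000, -2.425940) = -1.786858
  k3 = f(0.130000, -2.432292) = -1.791876
  k4 = f(0.260000, -2.665888) = -1.848971
  u ← -2.200000 + (0.26/6)·(k1 + 2k2 + 2k3 + k4) = -2.665592
u(0.26) ≈ -2.6656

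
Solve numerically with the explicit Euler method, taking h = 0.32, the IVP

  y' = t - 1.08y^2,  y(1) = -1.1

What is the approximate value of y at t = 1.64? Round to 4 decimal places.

Euler: y_{n+1} = y_n + h·f(t_n, y_n).
t=1.000000, y=-1.100000: f=-0.306800 → y ← -1.100000 + 0.32·(-0.306800) = -1.198176
t=1.320000, y=-1.198176: f=-0.230476 → y ← -1.198176 + 0.32·(-0.230476) = -1.271928
y(1.64) ≈ -1.2719

-1.2719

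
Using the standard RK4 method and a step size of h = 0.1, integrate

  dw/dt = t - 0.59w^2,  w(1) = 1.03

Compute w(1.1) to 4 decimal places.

1.0700

RK4: k1 = f(t_n, w_n); k2 = f(t_n + h/2, w_n + (h/2)·k1); k3 = f(t_n + h/2, w_n + (h/2)·k2); k4 = f(t_n + h, w_n + h·k3); w_{n+1} = w_n + (h/6)·(k1 + 2k2 + 2k3 + k4).
t=1.000000, w=1.030000:
  k1 = f(1.000000, 1.030000) = 0.374069
  k2 = f(1.050000, 1.048703) = 0.401130
  k3 = f(1.050000, 1.050057) = 0.399455
  k4 = f(1.100000, 1.069945) = 0.424578
  w ← 1.030000 + (0.1/6)·(k1 + 2k2 + 2k3 + k4) = 1.069997
w(1.1) ≈ 1.0700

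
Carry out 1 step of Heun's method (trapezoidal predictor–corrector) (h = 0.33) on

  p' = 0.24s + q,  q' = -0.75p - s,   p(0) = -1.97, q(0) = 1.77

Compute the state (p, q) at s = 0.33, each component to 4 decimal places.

Heun on (p,q): k1 = f(s_n, state_n); k2 = f(s_n + h, state_n + h·k1); state_{n+1} = state_n + (h/2)·(k1 + k2).
0.000000: (-1.970000, 1.770000)
  k1 = (1.770000, 1.477500)
  predictor → (-1.385900, 2.257575)
  k2 = (2.336775, 0.709425)
  → (-1.292382, 2.130843)
(p(0.33), q(0.33)) ≈ (-1.2924, 2.1308)

-1.2924, 2.1308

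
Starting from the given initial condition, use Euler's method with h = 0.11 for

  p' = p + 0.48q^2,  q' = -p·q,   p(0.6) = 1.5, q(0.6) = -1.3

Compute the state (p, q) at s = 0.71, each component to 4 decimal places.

1.7542, -1.0855

Euler on (p,q): p_{n+1} = p_n + h·p', q_{n+1} = q_n + h·q'.
0.600000: (1.500000, -1.300000); f=(2.311200, 1.950000) → (1.754232, -1.085500)
(p(0.71), q(0.71)) ≈ (1.7542, -1.0855)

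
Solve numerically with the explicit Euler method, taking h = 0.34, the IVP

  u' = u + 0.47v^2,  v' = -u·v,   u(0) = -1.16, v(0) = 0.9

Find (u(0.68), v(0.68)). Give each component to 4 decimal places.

Euler on (u,v): u_{n+1} = u_n + h·u', v_{n+1} = v_n + h·v'.
0.000000: (-1.160000, 0.900000); f=(-0.779300, 1.044000) → (-1.424962, 1.254960)
0.340000: (-1.424962, 1.254960); f=(-0.684747, 1.788270) → (-1.657776, 1.862972)
(u(0.68), v(0.68)) ≈ (-1.6578, 1.8630)

-1.6578, 1.8630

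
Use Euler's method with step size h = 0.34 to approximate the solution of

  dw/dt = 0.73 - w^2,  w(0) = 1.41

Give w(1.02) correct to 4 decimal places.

0.8737

Euler: w_{n+1} = w_n + h·f(t_n, w_n).
t=0.000000, w=1.410000: f=-1.258100 → w ← 1.410000 + 0.34·(-1.258100) = 0.982246
t=0.340000, w=0.982246: f=-0.234807 → w ← 0.982246 + 0.34·(-0.234807) = 0.902412
t=0.680000, w=0.902412: f=-0.084347 → w ← 0.902412 + 0.34·(-0.084347) = 0.873734
w(1.02) ≈ 0.8737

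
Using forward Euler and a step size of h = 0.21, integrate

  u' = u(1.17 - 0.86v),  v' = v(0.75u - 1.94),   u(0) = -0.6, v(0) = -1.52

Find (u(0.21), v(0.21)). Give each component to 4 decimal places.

Euler on (u,v): u_{n+1} = u_n + h·u', v_{n+1} = v_n + h·v'.
0.000000: (-0.600000, -1.520000); f=(-1.486320, 3.632800) → (-0.912127, -0.757112)
(u(0.21), v(0.21)) ≈ (-0.9121, -0.7571)

-0.9121, -0.7571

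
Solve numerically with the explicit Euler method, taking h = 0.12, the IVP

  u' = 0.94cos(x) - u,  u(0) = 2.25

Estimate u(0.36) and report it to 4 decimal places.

Euler: u_{n+1} = u_n + h·f(x_n, u_n).
x=0.000000, u=2.250000: f=-1.310000 → u ← 2.250000 + 0.12·(-1.310000) = 2.092800
x=0.120000, u=2.092800: f=-1.159560 → u ← 2.092800 + 0.12·(-1.159560) = 1.953653
x=0.240000, u=1.953653: f=-1.040595 → u ← 1.953653 + 0.12·(-1.040595) = 1.828781
u(0.36) ≈ 1.8288

1.8288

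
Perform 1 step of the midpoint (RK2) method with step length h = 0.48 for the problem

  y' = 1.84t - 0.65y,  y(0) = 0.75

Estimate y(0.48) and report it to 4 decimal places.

Midpoint: k1 = f(t_n, y_n); k2 = f(t_n + h/2, y_n + (h/2)·k1); y_{n+1} = y_n + h·k2.
t=0.000000, y=0.750000:
  k1 = f(0.000000, 0.750000) = -0.487500
  k2 = f(0.240000, 0.633000) = 0.030150
  y ← 0.750000 + 0.48·0.030150 = 0.764472
y(0.48) ≈ 0.7645

0.7645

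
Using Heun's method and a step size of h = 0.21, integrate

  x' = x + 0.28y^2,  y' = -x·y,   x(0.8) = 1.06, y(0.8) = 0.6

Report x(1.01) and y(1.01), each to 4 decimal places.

Heun on (x,y): k1 = f(t_n, state_n); k2 = f(t_n + h, state_n + h·k1); state_{n+1} = state_n + (h/2)·(k1 + k2).
0.800000: (1.060000, 0.600000)
  k1 = (1.160800, -0.636000)
  predictor → (1.303768, 0.466440)
  k2 = (1.364687, -0.608130)
  → (1.325176, 0.469366)
(x(1.01), y(1.01)) ≈ (1.3252, 0.4694)

1.3252, 0.4694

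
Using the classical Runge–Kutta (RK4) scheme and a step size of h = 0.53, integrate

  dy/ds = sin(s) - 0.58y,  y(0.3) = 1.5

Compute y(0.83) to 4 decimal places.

1.3497

RK4: k1 = f(s_n, y_n); k2 = f(s_n + h/2, y_n + (h/2)·k1); k3 = f(s_n + h/2, y_n + (h/2)·k2); k4 = f(s_n + h, y_n + h·k3); y_{n+1} = y_n + (h/6)·(k1 + 2k2 + 2k3 + k4).
s=0.300000, y=1.500000:
  k1 = f(0.300000, 1.500000) = -0.574480
  k2 = f(0.565000, 1.347763) = -0.246287
  k3 = f(0.565000, 1.434734) = -0.296730
  k4 = f(0.830000, 1.342733) = -0.040854
  y ← 1.500000 + (0.53/6)·(k1 + 2k2 + 2k3 + k4) = 1.349713
y(0.83) ≈ 1.3497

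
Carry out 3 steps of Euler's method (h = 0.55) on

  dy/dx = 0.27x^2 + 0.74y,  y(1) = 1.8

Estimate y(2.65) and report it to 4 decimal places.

6.4645

Euler: y_{n+1} = y_n + h·f(x_n, y_n).
x=1.000000, y=1.800000: f=1.602000 → y ← 1.800000 + 0.55·1.602000 = 2.681100
x=1.550000, y=2.681100: f=2.632689 → y ← 2.681100 + 0.55·2.632689 = 4.129079
x=2.100000, y=4.129079: f=4.246218 → y ← 4.129079 + 0.55·4.246218 = 6.464499
y(2.65) ≈ 6.4645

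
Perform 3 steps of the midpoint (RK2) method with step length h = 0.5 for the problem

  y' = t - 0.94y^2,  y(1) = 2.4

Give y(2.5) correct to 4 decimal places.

2.1164

Midpoint: k1 = f(t_n, y_n); k2 = f(t_n + h/2, y_n + (h/2)·k1); y_{n+1} = y_n + h·k2.
t=1.000000, y=2.400000:
  k1 = f(1.000000, 2.400000) = -4.414400
  k2 = f(1.250000, 1.296400) = -0.329814
  y ← 2.400000 + 0.5·(-0.329814) = 2.235093
t=1.500000, y=2.235093:
  k1 = f(1.500000, 2.235093) = -3.195903
  k2 = f(1.750000, 1.436117) = -0.188687
  y ← 2.235093 + 0.5·(-0.188687) = 2.140749
t=2.000000, y=2.140749:
  k1 = f(2.000000, 2.140749) = -2.307840
  k2 = f(2.250000, 1.563790) = -0.048711
  y ← 2.140749 + 0.5·(-0.048711) = 2.116394
y(2.5) ≈ 2.1164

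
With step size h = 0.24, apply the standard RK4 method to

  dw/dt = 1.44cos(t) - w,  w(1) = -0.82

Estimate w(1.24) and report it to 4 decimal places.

-0.5128

RK4: k1 = f(t_n, w_n); k2 = f(t_n + h/2, w_n + (h/2)·k1); k3 = f(t_n + h/2, w_n + (h/2)·k2); k4 = f(t_n + h, w_n + h·k3); w_{n+1} = w_n + (h/6)·(k1 + 2k2 + 2k3 + k4).
t=1.000000, w=-0.820000:
  k1 = f(1.000000, -0.820000) = 1.598035
  k2 = f(1.120000, -0.628236) = 1.255618
  k3 = f(1.120000, -0.669326) = 1.296709
  k4 = f(1.240000, -0.508790) = 0.976497
  w ← -0.820000 + (0.24/6)·(k1 + 2k2 + 2k3 + k4) = -0.512833
w(1.24) ≈ -0.5128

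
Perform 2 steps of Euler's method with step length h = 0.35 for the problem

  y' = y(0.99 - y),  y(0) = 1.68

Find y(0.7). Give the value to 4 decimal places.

Euler: y_{n+1} = y_n + h·f(x_n, y_n).
x=0.000000, y=1.680000: f=-1.159200 → y ← 1.680000 + 0.35·(-1.159200) = 1.274280
x=0.350000, y=1.274280: f=-0.362252 → y ← 1.274280 + 0.35·(-0.362252) = 1.147492
y(0.7) ≈ 1.1475

1.1475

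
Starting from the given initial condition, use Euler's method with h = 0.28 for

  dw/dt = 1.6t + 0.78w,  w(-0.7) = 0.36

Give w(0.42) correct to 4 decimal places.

Euler: w_{n+1} = w_n + h·f(t_n, w_n).
t=-0.700000, w=0.360000: f=-0.839200 → w ← 0.360000 + 0.28·(-0.839200) = 0.125024
t=-0.420000, w=0.125024: f=-0.574481 → w ← 0.125024 + 0.28·(-0.574481) = -0.035831
t=-0.140000, w=-0.035831: f=-0.251948 → w ← -0.035831 + 0.28·(-0.251948) = -0.106376
t=0.140000, w=-0.106376: f=0.141027 → w ← -0.106376 + 0.28·0.141027 = -0.066889
w(0.42) ≈ -0.0669

-0.0669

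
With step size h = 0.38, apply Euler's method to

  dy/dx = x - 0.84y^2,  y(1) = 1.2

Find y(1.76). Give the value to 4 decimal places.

1.2441

Euler: y_{n+1} = y_n + h·f(x_n, y_n).
x=1.000000, y=1.200000: f=-0.209600 → y ← 1.200000 + 0.38·(-0.209600) = 1.120352
x=1.380000, y=1.120352: f=0.325642 → y ← 1.120352 + 0.38·0.325642 = 1.244096
y(1.76) ≈ 1.2441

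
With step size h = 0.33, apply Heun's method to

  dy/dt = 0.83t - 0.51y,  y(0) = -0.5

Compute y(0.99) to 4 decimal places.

Heun: k1 = f(t_n, y_n); k2 = f(t_n + h, y_n + h·k1); y_{n+1} = y_n + (h/2)·(k1 + k2).
t=0.000000, y=-0.500000:
  k1 = f(0.000000, -0.500000) = 0.255000
  k2 = f(0.330000, -0.415850) = 0.485984
  y ← -0.500000 + (0.33/2)·(0.255000 + 0.485984) = -0.377738
t=0.330000, y=-0.377738:
  k1 = f(0.330000, -0.377738) = 0.466546
  k2 = f(0.660000, -0.223777) = 0.661927
  y ← -0.377738 + (0.33/2)·(0.466546 + 0.661927) = -0.191540
t=0.660000, y=-0.191540:
  k1 = f(0.660000, -0.191540) = 0.645485
  k2 = f(0.990000, 0.021470) = 0.810750
  y ← -0.191540 + (0.33/2)·(0.645485 + 0.810750) = 0.048739
y(0.99) ≈ 0.0487

0.0487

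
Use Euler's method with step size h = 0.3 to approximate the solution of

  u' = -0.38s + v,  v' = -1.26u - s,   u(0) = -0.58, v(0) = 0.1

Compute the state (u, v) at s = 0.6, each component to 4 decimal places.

Euler on (u,v): u_{n+1} = u_n + h·u', v_{n+1} = v_n + h·v'.
0.000000: (-0.580000, 0.100000); f=(0.100000, 0.730800) → (-0.550000, 0.319240)
0.300000: (-0.550000, 0.319240); f=(0.205240, 0.393000) → (-0.488428, 0.437140)
(u(0.6), v(0.6)) ≈ (-0.4884, 0.4371)

-0.4884, 0.4371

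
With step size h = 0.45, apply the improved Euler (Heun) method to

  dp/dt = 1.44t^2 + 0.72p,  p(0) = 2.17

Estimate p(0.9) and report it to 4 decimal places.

4.5512

Heun: k1 = f(t_n, p_n); k2 = f(t_n + h, p_n + h·k1); p_{n+1} = p_n + (h/2)·(k1 + k2).
t=0.000000, p=2.170000:
  k1 = f(0.000000, 2.170000) = 1.562400
  k2 = f(0.450000, 2.873080) = 2.360218
  p ← 2.170000 + (0.45/2)·(1.562400 + 2.360218) = 3.052589
t=0.450000, p=3.052589:
  k1 = f(0.450000, 3.052589) = 2.489464
  k2 = f(0.900000, 4.172848) = 4.170850
  p ← 3.052589 + (0.45/2)·(2.489464 + 4.170850) = 4.551160
p(0.9) ≈ 4.5512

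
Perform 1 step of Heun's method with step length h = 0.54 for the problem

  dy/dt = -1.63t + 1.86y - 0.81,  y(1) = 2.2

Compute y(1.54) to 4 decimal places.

Heun: k1 = f(t_n, y_n); k2 = f(t_n + h, y_n + h·k1); y_{n+1} = y_n + (h/2)·(k1 + k2).
t=1.000000, y=2.200000:
  k1 = f(1.000000, 2.200000) = 1.652000
  k2 = f(1.540000, 3.092080) = 2.431069
  y ← 2.200000 + (0.54/2)·(1.652000 + 2.431069) = 3.302429
y(1.54) ≈ 3.3024

3.3024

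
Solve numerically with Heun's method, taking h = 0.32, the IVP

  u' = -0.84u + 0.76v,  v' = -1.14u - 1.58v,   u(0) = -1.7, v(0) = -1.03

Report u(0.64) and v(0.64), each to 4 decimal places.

-1.0316, 0.1847

Heun on (u,v): k1 = f(s_n, state_n); k2 = f(s_n + h, state_n + h·k1); state_{n+1} = state_n + (h/2)·(k1 + k2).
0.000000: (-1.700000, -1.030000)
  k1 = (0.645200, 3.565400)
  predictor → (-1.493536, 0.110928)
  k2 = (1.338876, 1.527365)
  → (-1.382548, -0.215158)
0.320000: (-1.382548, -0.215158)
  k1 = (0.997820, 1.916054)
  predictor → (-1.063245, 0.397980)
  k2 = (1.195591, 0.583292)
  → (-1.031602, 0.184738)
(u(0.64), v(0.64)) ≈ (-1.0316, 0.1847)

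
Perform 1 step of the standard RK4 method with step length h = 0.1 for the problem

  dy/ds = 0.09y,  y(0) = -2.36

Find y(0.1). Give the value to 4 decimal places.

-2.3813

RK4: k1 = f(s_n, y_n); k2 = f(s_n + h/2, y_n + (h/2)·k1); k3 = f(s_n + h/2, y_n + (h/2)·k2); k4 = f(s_n + h, y_n + h·k3); y_{n+1} = y_n + (h/6)·(k1 + 2k2 + 2k3 + k4).
s=0.000000, y=-2.360000:
  k1 = f(0.000000, -2.360000) = -0.212400
  k2 = f(0.050000, -2.370620) = -0.213356
  k3 = f(0.050000, -2.370668) = -0.213360
  k4 = f(0.100000, -2.381336) = -0.214320
  y ← -2.360000 + (0.1/6)·(k1 + 2k2 + 2k3 + k4) = -2.381336
y(0.1) ≈ -2.3813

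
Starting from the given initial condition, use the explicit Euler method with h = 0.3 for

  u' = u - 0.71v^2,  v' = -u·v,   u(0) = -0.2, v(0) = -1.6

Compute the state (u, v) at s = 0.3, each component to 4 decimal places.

-0.8053, -1.6960

Euler on (u,v): u_{n+1} = u_n + h·u', v_{n+1} = v_n + h·v'.
0.000000: (-0.200000, -1.600000); f=(-2.017600, -0.320000) → (-0.805280, -1.696000)
(u(0.3), v(0.3)) ≈ (-0.8053, -1.6960)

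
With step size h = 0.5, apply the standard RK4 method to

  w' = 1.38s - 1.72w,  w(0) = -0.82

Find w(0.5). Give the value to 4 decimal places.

-0.2161

RK4: k1 = f(s_n, w_n); k2 = f(s_n + h/2, w_n + (h/2)·k1); k3 = f(s_n + h/2, w_n + (h/2)·k2); k4 = f(s_n + h, w_n + h·k3); w_{n+1} = w_n + (h/6)·(k1 + 2k2 + 2k3 + k4).
s=0.000000, w=-0.820000:
  k1 = f(0.000000, -0.820000) = 1.410400
  k2 = f(0.250000, -0.467400) = 1.148928
  k3 = f(0.250000, -0.532768) = 1.261361
  k4 = f(0.500000, -0.189320) = 1.015630
  w ← -0.820000 + (0.5/6)·(k1 + 2k2 + 2k3 + k4) = -0.216116
w(0.5) ≈ -0.2161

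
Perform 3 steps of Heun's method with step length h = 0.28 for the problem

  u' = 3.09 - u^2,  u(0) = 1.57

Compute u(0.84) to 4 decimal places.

Heun: k1 = f(x_n, u_n); k2 = f(x_n + h, u_n + h·k1); u_{n+1} = u_n + (h/2)·(k1 + k2).
x=0.000000, u=1.570000:
  k1 = f(0.000000, 1.570000) = 0.625100
  k2 = f(0.280000, 1.745028) = 0.044877
  u ← 1.570000 + (0.28/2)·(0.625100 + 0.044877) = 1.663797
x=0.280000, u=1.663797:
  k1 = f(0.280000, 1.663797) = 0.321780
  k2 = f(0.560000, 1.753895) = 0.013851
  u ← 1.663797 + (0.28/2)·(0.321780 + 0.013851) = 1.710785
x=0.560000, u=1.710785:
  k1 = f(0.560000, 1.710785) = 0.163214
  k2 = f(0.840000, 1.756485) = 0.004760
  u ← 1.710785 + (0.28/2)·(0.163214 + 0.004760) = 1.734302
u(0.84) ≈ 1.7343

1.7343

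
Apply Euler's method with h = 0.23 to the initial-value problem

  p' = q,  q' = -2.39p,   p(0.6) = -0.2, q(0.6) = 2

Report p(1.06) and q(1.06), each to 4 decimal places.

Euler on (p,q): p_{n+1} = p_n + h·p', q_{n+1} = q_n + h·q'.
0.600000: (-0.200000, 2.000000); f=(2.000000, 0.478000) → (0.260000, 2.109940)
0.830000: (0.260000, 2.109940); f=(2.109940, -0.621400) → (0.745286, 1.967018)
(p(1.06), q(1.06)) ≈ (0.7453, 1.9670)

0.7453, 1.9670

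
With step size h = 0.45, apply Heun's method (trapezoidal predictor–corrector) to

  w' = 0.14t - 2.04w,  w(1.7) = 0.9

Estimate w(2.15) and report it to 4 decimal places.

Heun: k1 = f(t_n, w_n); k2 = f(t_n + h, w_n + h·k1); w_{n+1} = w_n + (h/2)·(k1 + k2).
t=1.700000, w=0.900000:
  k1 = f(1.700000, 0.900000) = -1.598000
  k2 = f(2.150000, 0.180900) = -0.068036
  w ← 0.900000 + (0.45/2)·(-1.598000 + (-0.068036)) = 0.525142
w(2.15) ≈ 0.5251

0.5251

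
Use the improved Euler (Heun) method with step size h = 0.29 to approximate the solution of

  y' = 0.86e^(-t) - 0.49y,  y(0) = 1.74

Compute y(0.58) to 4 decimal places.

Heun: k1 = f(t_n, y_n); k2 = f(t_n + h, y_n + h·k1); y_{n+1} = y_n + (h/2)·(k1 + k2).
t=0.000000, y=1.740000:
  k1 = f(0.000000, 1.740000) = 0.007400
  k2 = f(0.290000, 1.742146) = -0.210145
  y ← 1.740000 + (0.29/2)·(0.007400 + (-0.210145)) = 1.710602
t=0.290000, y=1.710602:
  k1 = f(0.290000, 1.710602) = -0.194688
  k2 = f(0.580000, 1.654142) = -0.329017
  y ← 1.710602 + (0.29/2)·(-0.194688 + (-0.329017)) = 1.634665
y(0.58) ≈ 1.6347

1.6347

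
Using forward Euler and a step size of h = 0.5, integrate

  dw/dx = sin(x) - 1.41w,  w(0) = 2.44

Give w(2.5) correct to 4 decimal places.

0.6500

Euler: w_{n+1} = w_n + h·f(x_n, w_n).
x=0.000000, w=2.440000: f=-3.440400 → w ← 2.440000 + 0.5·(-3.440400) = 0.719800
x=0.500000, w=0.719800: f=-0.535492 → w ← 0.719800 + 0.5·(-0.535492) = 0.452054
x=1.000000, w=0.452054: f=0.204075 → w ← 0.452054 + 0.5·0.204075 = 0.554091
x=1.500000, w=0.554091: f=0.216226 → w ← 0.554091 + 0.5·0.216226 = 0.662204
x=2.000000, w=0.662204: f=-0.024411 → w ← 0.662204 + 0.5·(-0.024411) = 0.649999
w(2.5) ≈ 0.6500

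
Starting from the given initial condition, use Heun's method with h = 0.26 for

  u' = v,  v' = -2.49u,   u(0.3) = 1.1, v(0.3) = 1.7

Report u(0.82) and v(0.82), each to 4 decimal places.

Heun on (u,v): k1 = f(t_n, state_n); k2 = f(t_n + h, state_n + h·k1); state_{n+1} = state_n + (h/2)·(k1 + k2).
0.300000: (1.100000, 1.700000)
  k1 = (1.700000, -2.739000)
  predictor → (1.542000, 0.987860)
  k2 = (0.987860, -3.839580)
  → (1.449422, 0.844785)
0.560000: (1.449422, 0.844785)
  k1 = (0.844785, -3.609060)
  predictor → (1.669066, -0.093571)
  k2 = (-0.093571, -4.155974)
  → (1.547080, -0.164670)
(u(0.82), v(0.82)) ≈ (1.5471, -0.1647)

1.5471, -0.1647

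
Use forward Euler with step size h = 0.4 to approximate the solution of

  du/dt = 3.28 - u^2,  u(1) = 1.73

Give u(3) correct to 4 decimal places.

Euler: u_{n+1} = u_n + h·f(t_n, u_n).
t=1.000000, u=1.730000: f=0.287100 → u ← 1.730000 + 0.4·0.287100 = 1.844840
t=1.400000, u=1.844840: f=-0.123435 → u ← 1.844840 + 0.4·(-0.123435) = 1.795466
t=1.800000, u=1.795466: f=0.056301 → u ← 1.795466 + 0.4·0.056301 = 1.817987
t=2.200000, u=1.817987: f=-0.025076 → u ← 1.817987 + 0.4·(-0.025076) = 1.807956
t=2.600000, u=1.807956: f=0.011293 → u ← 1.807956 + 0.4·0.011293 = 1.812474
u(3) ≈ 1.8125

1.8125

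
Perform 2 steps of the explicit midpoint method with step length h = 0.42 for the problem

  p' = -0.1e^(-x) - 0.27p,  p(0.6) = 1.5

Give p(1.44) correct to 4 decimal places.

1.1693

Midpoint: k1 = f(x_n, p_n); k2 = f(x_n + h/2, p_n + (h/2)·k1); p_{n+1} = p_n + h·k2.
x=0.600000, p=1.500000:
  k1 = f(0.600000, 1.500000) = -0.459881
  k2 = f(0.810000, 1.403425) = -0.423411
  p ← 1.500000 + 0.42·(-0.423411) = 1.322168
x=1.020000, p=1.322168:
  k1 = f(1.020000, 1.322168) = -0.393045
  k2 = f(1.230000, 1.239628) = -0.363929
  p ← 1.322168 + 0.42·(-0.363929) = 1.169317
p(1.44) ≈ 1.1693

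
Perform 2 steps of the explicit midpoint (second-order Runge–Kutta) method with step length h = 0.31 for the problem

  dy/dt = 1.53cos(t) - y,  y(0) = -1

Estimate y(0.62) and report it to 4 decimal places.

0.1008

Midpoint: k1 = f(t_n, y_n); k2 = f(t_n + h/2, y_n + (h/2)·k1); y_{n+1} = y_n + h·k2.
t=0.000000, y=-1.000000:
  k1 = f(0.000000, -1.000000) = 2.530000
  k2 = f(0.155000, -0.607850) = 2.119508
  y ← -1.000000 + 0.31·2.119508 = -0.342953
t=0.310000, y=-0.342953:
  k1 = f(0.310000, -0.342953) = 1.800023
  k2 = f(0.465000, -0.063949) = 1.431496
  y ← -0.342953 + 0.31·1.431496 = 0.100811
y(0.62) ≈ 0.1008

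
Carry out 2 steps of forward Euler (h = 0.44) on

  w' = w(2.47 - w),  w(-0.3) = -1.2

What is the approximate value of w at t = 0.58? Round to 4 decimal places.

Euler: w_{n+1} = w_n + h·f(t_n, w_n).
t=-0.300000, w=-1.200000: f=-4.404000 → w ← -1.200000 + 0.44·(-4.404000) = -3.137760
t=0.140000, w=-3.137760: f=-17.595805 → w ← -3.137760 + 0.44·(-17.595805) = -10.879914
w(0.58) ≈ -10.8799

-10.8799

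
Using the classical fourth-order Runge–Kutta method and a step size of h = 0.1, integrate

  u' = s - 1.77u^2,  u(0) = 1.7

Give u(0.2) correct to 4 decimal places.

RK4: k1 = f(s_n, u_n); k2 = f(s_n + h/2, u_n + (h/2)·k1); k3 = f(s_n + h/2, u_n + (h/2)·k2); k4 = f(s_n + h, u_n + h·k3); u_{n+1} = u_n + (h/6)·(k1 + 2k2 + 2k3 + k4).
s=0.000000, u=1.700000:
  k1 = f(0.000000, 1.700000) = -5.115300
  k2 = f(0.050000, 1.444235) = -3.641892
  k3 = f(0.050000, 1.517905) = -4.028145
  k4 = f(0.100000, 1.297185) = -2.878362
  u ← 1.700000 + (0.1/6)·(k1 + 2k2 + 2k3 + k4) = 1.311104
s=0.100000, u=1.311104:
  k1 = f(0.100000, 1.311104) = -2.942621
  k2 = f(0.150000, 1.163973) = -2.248056
  k3 = f(0.150000, 1.198702) = -2.393287
  k4 = f(0.200000, 1.071776) = -1.833204
  u ← 1.311104 + (0.1/6)·(k1 + 2k2 + 2k3 + k4) = 1.076796
u(0.2) ≈ 1.0768

1.0768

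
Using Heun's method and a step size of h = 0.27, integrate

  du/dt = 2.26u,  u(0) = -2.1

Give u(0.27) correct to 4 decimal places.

-3.7724

Heun: k1 = f(t_n, u_n); k2 = f(t_n + h, u_n + h·k1); u_{n+1} = u_n + (h/2)·(k1 + k2).
t=0.000000, u=-2.100000:
  k1 = f(0.000000, -2.100000) = -4.746000
  k2 = f(0.270000, -3.381420) = -7.642009
  u ← -2.100000 + (0.27/2)·(-4.746000 + (-7.642009)) = -3.772381
u(0.27) ≈ -3.7724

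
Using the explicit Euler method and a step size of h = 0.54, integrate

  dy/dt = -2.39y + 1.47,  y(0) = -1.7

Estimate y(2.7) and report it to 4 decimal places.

0.6199

Euler: y_{n+1} = y_n + h·f(t_n, y_n).
t=0.000000, y=-1.700000: f=5.533000 → y ← -1.700000 + 0.54·5.533000 = 1.287820
t=0.540000, y=1.287820: f=-1.607890 → y ← 1.287820 + 0.54·(-1.607890) = 0.419560
t=1.080000, y=0.419560: f=0.467253 → y ← 0.419560 + 0.54·0.467253 = 0.671876
t=1.620000, y=0.671876: f=-0.135784 → y ← 0.671876 + 0.54·(-0.135784) = 0.598553
t=2.160000, y=0.598553: f=0.039459 → y ← 0.598553 + 0.54·0.039459 = 0.619861
y(2.7) ≈ 0.6199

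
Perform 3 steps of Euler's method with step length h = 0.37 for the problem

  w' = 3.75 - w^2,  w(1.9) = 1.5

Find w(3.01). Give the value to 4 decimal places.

Euler: w_{n+1} = w_n + h·f(x_n, w_n).
x=1.900000, w=1.500000: f=1.500000 → w ← 1.500000 + 0.37·1.500000 = 2.055000
x=2.270000, w=2.055000: f=-0.473025 → w ← 2.055000 + 0.37·(-0.473025) = 1.879981
x=2.640000, w=1.879981: f=0.215672 → w ← 1.879981 + 0.37·0.215672 = 1.959780
w(3.01) ≈ 1.9598

1.9598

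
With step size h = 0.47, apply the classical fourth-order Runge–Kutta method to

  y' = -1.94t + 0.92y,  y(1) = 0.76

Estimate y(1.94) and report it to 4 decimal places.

RK4: k1 = f(t_n, y_n); k2 = f(t_n + h/2, y_n + (h/2)·k1); k3 = f(t_n + h/2, y_n + (h/2)·k2); k4 = f(t_n + h, y_n + h·k3); y_{n+1} = y_n + (h/6)·(k1 + 2k2 + 2k3 + k4).
t=1.000000, y=0.760000:
  k1 = f(1.000000, 0.760000) = -1.240800
  k2 = f(1.235000, 0.468412) = -1.964961
  k3 = f(1.235000, 0.298234) = -2.121525
  k4 = f(1.470000, -0.237117) = -3.069947
  y ← 0.760000 + (0.47/6)·(k1 + 2k2 + 2k3 + k4) = -0.217891
t=1.470000, y=-0.217891:
  k1 = f(1.470000, -0.217891) = -3.052260
  k2 = f(1.705000, -0.935172) = -4.168059
  k3 = f(1.705000, -1.197385) = -4.409294
  k4 = f(1.940000, -2.290260) = -5.870639
  y ← -0.217891 + (0.47/6)·(k1 + 2k2 + 2k3 + k4) = -2.260637
y(1.94) ≈ -2.2606

-2.2606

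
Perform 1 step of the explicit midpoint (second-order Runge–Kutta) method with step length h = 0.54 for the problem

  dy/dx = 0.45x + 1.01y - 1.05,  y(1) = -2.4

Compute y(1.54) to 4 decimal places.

-4.4127

Midpoint: k1 = f(x_n, y_n); k2 = f(x_n + h/2, y_n + (h/2)·k1); y_{n+1} = y_n + h·k2.
x=1.000000, y=-2.400000:
  k1 = f(1.000000, -2.400000) = -3.024000
  k2 = f(1.270000, -3.216480) = -3.727145
  y ← -2.400000 + 0.54·(-3.727145) = -4.412658
y(1.54) ≈ -4.4127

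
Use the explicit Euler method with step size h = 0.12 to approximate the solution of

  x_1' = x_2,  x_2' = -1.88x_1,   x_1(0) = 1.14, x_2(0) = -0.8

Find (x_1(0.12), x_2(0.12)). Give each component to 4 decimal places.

Euler on (x_1,x_2): x_1_{n+1} = x_1_n + h·x_1', x_2_{n+1} = x_2_n + h·x_2'.
0.000000: (1.140000, -0.800000); f=(-0.800000, -2.143200) → (1.044000, -1.057184)
(x_1(0.12), x_2(0.12)) ≈ (1.0440, -1.0572)

1.0440, -1.0572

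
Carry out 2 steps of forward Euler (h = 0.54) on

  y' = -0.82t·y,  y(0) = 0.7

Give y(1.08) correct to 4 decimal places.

Euler: y_{n+1} = y_n + h·f(t_n, y_n).
t=0.000000, y=0.700000: f=0.000000 → y ← 0.700000 + 0.54·0.000000 = 0.700000
t=0.540000, y=0.700000: f=-0.309960 → y ← 0.700000 + 0.54·(-0.309960) = 0.532622
y(1.08) ≈ 0.5326

0.5326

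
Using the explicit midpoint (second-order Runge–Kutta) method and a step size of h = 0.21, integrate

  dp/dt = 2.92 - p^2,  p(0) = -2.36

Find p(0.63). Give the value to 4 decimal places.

-23.5043

Midpoint: k1 = f(t_n, p_n); k2 = f(t_n + h/2, p_n + (h/2)·k1); p_{n+1} = p_n + h·k2.
t=0.000000, p=-2.360000:
  k1 = f(0.000000, -2.360000) = -2.649600
  k2 = f(0.105000, -2.638208) = -4.040141
  p ← -2.360000 + 0.21·(-4.040141) = -3.208430
t=0.210000, p=-3.208430:
  k1 = f(0.210000, -3.208430) = -7.374021
  k2 = f(0.315000, -3.982702) = -12.941915
  p ← -3.208430 + 0.21·(-12.941915) = -5.926232
t=0.420000, p=-5.926232:
  k1 = f(0.420000, -5.926232) = -32.200223
  k2 = f(0.525000, -9.307255) = -83.704999
  p ← -5.926232 + 0.21·(-83.704999) = -23.504282
p(0.63) ≈ -23.5043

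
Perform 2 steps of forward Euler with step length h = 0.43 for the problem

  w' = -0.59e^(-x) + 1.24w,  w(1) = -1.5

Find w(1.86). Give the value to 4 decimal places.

-3.7299

Euler: w_{n+1} = w_n + h·f(x_n, w_n).
x=1.000000, w=-1.500000: f=-2.077049 → w ← -1.500000 + 0.43·(-2.077049) = -2.393131
x=1.430000, w=-2.393131: f=-3.108675 → w ← -2.393131 + 0.43·(-3.108675) = -3.729861
w(1.86) ≈ -3.7299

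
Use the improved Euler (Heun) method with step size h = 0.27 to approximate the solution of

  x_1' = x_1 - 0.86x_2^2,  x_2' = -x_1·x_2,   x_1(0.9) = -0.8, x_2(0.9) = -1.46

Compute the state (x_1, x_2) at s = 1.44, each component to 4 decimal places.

Heun on (x_1,x_2): k1 = f(s_n, state_n); k2 = f(s_n + h, state_n + h·k1); state_{n+1} = state_n + (h/2)·(k1 + k2).
0.900000: (-0.800000, -1.460000)
  k1 = (-2.633176, -1.168000)
  predictor → (-1.510958, -1.775360)
  k2 = (-4.221594, -2.682494)
  → (-1.725394, -1.979817)
1.170000: (-1.725394, -1.979817)
  k1 = (-5.096314, -3.415964)
  predictor → (-3.101399, -2.902127)
  k2 = (-10.344611, -9.000652)
  → (-3.809919, -3.656060)
(x_1(1.44), x_2(1.44)) ≈ (-3.8099, -3.6561)

-3.8099, -3.6561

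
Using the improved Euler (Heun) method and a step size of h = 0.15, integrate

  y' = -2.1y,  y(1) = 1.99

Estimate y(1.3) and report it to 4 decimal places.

1.0739

Heun: k1 = f(t_n, y_n); k2 = f(t_n + h, y_n + h·k1); y_{n+1} = y_n + (h/2)·(k1 + k2).
t=1.000000, y=1.990000:
  k1 = f(1.000000, 1.990000) = -4.179000
  k2 = f(1.150000, 1.363150) = -2.862615
  y ← 1.990000 + (0.15/2)·(-4.179000 + (-2.862615)) = 1.461879
t=1.150000, y=1.461879:
  k1 = f(1.150000, 1.461879) = -3.069946
  k2 = f(1.300000, 1.001387) = -2.102913
  y ← 1.461879 + (0.15/2)·(-3.069946 + (-2.102913)) = 1.073914
y(1.3) ≈ 1.0739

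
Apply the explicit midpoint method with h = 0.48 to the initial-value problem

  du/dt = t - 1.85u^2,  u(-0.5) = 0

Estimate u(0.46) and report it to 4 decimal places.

Midpoint: k1 = f(t_n, u_n); k2 = f(t_n + h/2, u_n + (h/2)·k1); u_{n+1} = u_n + h·k2.
t=-0.500000, u=0.000000:
  k1 = f(-0.500000, 0.000000) = -0.500000
  k2 = f(-0.260000, -0.120000) = -0.286640
  u ← 0.000000 + 0.48·(-0.286640) = -0.137587
t=-0.020000, u=-0.137587:
  k1 = f(-0.020000, -0.137587) = -0.055021
  k2 = f(0.220000, -0.150792) = 0.177934
  u ← -0.137587 + 0.48·0.177934 = -0.052179
u(0.46) ≈ -0.0522

-0.0522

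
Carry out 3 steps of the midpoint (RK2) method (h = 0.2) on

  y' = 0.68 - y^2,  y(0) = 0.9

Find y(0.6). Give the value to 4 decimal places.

0.8526

Midpoint: k1 = f(x_n, y_n); k2 = f(x_n + h/2, y_n + (h/2)·k1); y_{n+1} = y_n + h·k2.
x=0.000000, y=0.900000:
  k1 = f(0.000000, 0.900000) = -0.130000
  k2 = f(0.100000, 0.887000) = -0.106769
  y ← 0.900000 + 0.2·(-0.106769) = 0.878646
x=0.200000, y=0.878646:
  k1 = f(0.200000, 0.878646) = -0.092019
  k2 = f(0.300000, 0.869444) = -0.075933
  y ← 0.878646 + 0.2·(-0.075933) = 0.863460
x=0.400000, y=0.863460:
  k1 = f(0.400000, 0.863460) = -0.065562
  k2 = f(0.500000, 0.856903) = -0.054283
  y ← 0.863460 + 0.2·(-0.054283) = 0.852603
y(0.6) ≈ 0.8526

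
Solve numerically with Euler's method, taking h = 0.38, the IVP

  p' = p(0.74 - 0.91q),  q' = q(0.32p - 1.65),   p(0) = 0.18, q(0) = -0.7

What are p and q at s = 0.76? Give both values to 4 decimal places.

Euler on (p,q): p_{n+1} = p_n + h·p', q_{n+1} = q_n + h·q'.
0.000000: (0.180000, -0.700000); f=(0.247860, 1.114680) → (0.274187, -0.276422)
0.380000: (0.274187, -0.276422); f=(0.271868, 0.431842) → (0.377497, -0.112321)
(p(0.76), q(0.76)) ≈ (0.3775, -0.1123)

0.3775, -0.1123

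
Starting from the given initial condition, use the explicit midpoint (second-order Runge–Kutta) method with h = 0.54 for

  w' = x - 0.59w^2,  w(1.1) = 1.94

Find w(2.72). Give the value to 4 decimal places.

Midpoint: k1 = f(x_n, w_n); k2 = f(x_n + h/2, w_n + (h/2)·k1); w_{n+1} = w_n + h·k2.
x=1.100000, w=1.940000:
  k1 = f(1.100000, 1.940000) = -1.120524
  k2 = f(1.370000, 1.637459) = -0.211950
  w ← 1.940000 + 0.54·(-0.211950) = 1.825547
x=1.640000, w=1.825547:
  k1 = f(1.640000, 1.825547) = -0.326247
  k2 = f(1.910000, 1.737460) = 0.128926
  w ← 1.825547 + 0.54·0.128926 = 1.895168
x=2.180000, w=1.895168:
  k1 = f(2.180000, 1.895168) = 0.060921
  k2 = f(2.450000, 1.911616) = 0.293977
  w ← 1.895168 + 0.54·0.293977 = 2.053915
w(2.72) ≈ 2.0539

2.0539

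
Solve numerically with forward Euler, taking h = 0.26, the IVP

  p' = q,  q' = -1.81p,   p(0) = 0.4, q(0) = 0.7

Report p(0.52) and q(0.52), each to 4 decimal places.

0.7151, 0.2379

Euler on (p,q): p_{n+1} = p_n + h·p', q_{n+1} = q_n + h·q'.
0.000000: (0.400000, 0.700000); f=(0.700000, -0.724000) → (0.582000, 0.511760)
0.260000: (0.582000, 0.511760); f=(0.511760, -1.053420) → (0.715058, 0.237871)
(p(0.52), q(0.52)) ≈ (0.7151, 0.2379)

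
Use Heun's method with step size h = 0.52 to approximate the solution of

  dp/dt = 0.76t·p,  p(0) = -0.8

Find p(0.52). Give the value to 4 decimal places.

-0.8822

Heun: k1 = f(t_n, p_n); k2 = f(t_n + h, p_n + h·k1); p_{n+1} = p_n + (h/2)·(k1 + k2).
t=0.000000, p=-0.800000:
  k1 = f(0.000000, -0.800000) = 0.000000
  k2 = f(0.520000, -0.800000) = -0.316160
  p ← -0.800000 + (0.52/2)·(0.000000 + (-0.316160)) = -0.882202
p(0.52) ≈ -0.8822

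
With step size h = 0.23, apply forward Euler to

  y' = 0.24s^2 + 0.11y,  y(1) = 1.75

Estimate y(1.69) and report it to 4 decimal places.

2.1475

Euler: y_{n+1} = y_n + h·f(s_n, y_n).
s=1.000000, y=1.750000: f=0.432500 → y ← 1.750000 + 0.23·0.432500 = 1.849475
s=1.230000, y=1.849475: f=0.566538 → y ← 1.849475 + 0.23·0.566538 = 1.979779
s=1.460000, y=1.979779: f=0.729360 → y ← 1.979779 + 0.23·0.729360 = 2.147532
y(1.69) ≈ 2.1475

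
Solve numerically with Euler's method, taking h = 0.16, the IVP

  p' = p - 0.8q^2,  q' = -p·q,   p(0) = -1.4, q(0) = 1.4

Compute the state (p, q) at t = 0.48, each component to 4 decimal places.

Euler on (p,q): p_{n+1} = p_n + h·p', q_{n+1} = q_n + h·q'.
0.000000: (-1.400000, 1.400000); f=(-2.968000, 1.960000) → (-1.874880, 1.713600)
0.160000: (-1.874880, 1.713600); f=(-4.224020, 3.212794) → (-2.550723, 2.227647)
0.320000: (-2.550723, 2.227647); f=(-6.520652, 5.682111) → (-3.594028, 3.136785)
(p(0.48), q(0.48)) ≈ (-3.5940, 3.1368)

-3.5940, 3.1368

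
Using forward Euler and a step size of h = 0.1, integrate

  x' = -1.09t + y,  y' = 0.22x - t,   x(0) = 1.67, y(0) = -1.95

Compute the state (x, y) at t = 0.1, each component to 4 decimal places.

Euler on (x,y): x_{n+1} = x_n + h·x', y_{n+1} = y_n + h·y'.
0.000000: (1.670000, -1.950000); f=(-1.950000, 0.367400) → (1.475000, -1.913260)
(x(0.1), y(0.1)) ≈ (1.4750, -1.9133)

1.4750, -1.9133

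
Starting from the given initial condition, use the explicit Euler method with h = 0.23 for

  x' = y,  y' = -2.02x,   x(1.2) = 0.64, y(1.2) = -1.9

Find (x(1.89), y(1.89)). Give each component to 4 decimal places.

Euler on (x,y): x_{n+1} = x_n + h·x', y_{n+1} = y_n + h·y'.
1.200000: (0.640000, -1.900000); f=(-1.900000, -1.292800) → (0.203000, -2.197344)
1.430000: (0.203000, -2.197344); f=(-2.197344, -0.410060) → (-0.302389, -2.291658)
1.660000: (-0.302389, -2.291658); f=(-2.291658, 0.610826) → (-0.829470, -2.151168)
(x(1.89), y(1.89)) ≈ (-0.8295, -2.1512)

-0.8295, -2.1512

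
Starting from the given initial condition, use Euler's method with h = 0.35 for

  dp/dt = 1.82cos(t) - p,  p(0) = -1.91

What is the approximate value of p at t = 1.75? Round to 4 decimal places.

0.5766

Euler: p_{n+1} = p_n + h·f(t_n, p_n).
t=0.000000, p=-1.910000: f=3.730000 → p ← -1.910000 + 0.35·3.730000 = -0.604500
t=0.350000, p=-0.604500: f=2.314158 → p ← -0.604500 + 0.35·2.314158 = 0.205455
t=0.700000, p=0.205455: f=1.186557 → p ← 0.205455 + 0.35·1.186557 = 0.620750
t=1.050000, p=0.620750: f=0.284829 → p ← 0.620750 + 0.35·0.284829 = 0.720441
t=1.400000, p=0.720441: f=-0.411100 → p ← 0.720441 + 0.35·(-0.411100) = 0.576555
p(1.75) ≈ 0.5766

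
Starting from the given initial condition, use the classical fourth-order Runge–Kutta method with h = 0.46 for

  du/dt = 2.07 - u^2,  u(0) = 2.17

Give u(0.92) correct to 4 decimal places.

1.4916

RK4: k1 = f(t_n, u_n); k2 = f(t_n + h/2, u_n + (h/2)·k1); k3 = f(t_n + h/2, u_n + (h/2)·k2); k4 = f(t_n + h, u_n + h·k3); u_{n+1} = u_n + (h/6)·(k1 + 2k2 + 2k3 + k4).
t=0.000000, u=2.170000:
  k1 = f(0.000000, 2.170000) = -2.638900
  k2 = f(0.230000, 1.563053) = -0.373135
  k3 = f(0.230000, 2.084179) = -2.273802
  k4 = f(0.460000, 1.124051) = 0.806509
  u ← 2.170000 + (0.46/6)·(k1 + 2k2 + 2k3 + k4) = 1.623653
t=0.460000, u=1.623653:
  k1 = f(0.460000, 1.623653) = -0.566249
  k2 = f(0.690000, 1.493416) = -0.160291
  k3 = f(0.690000, 1.586786) = -0.447891
  k4 = f(0.920000, 1.417623) = 0.060344
  u ← 1.623653 + (0.46/6)·(k1 + 2k2 + 2k3 + k4) = 1.491613
u(0.92) ≈ 1.4916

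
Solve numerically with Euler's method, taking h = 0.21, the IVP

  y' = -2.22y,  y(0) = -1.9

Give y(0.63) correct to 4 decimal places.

Euler: y_{n+1} = y_n + h·f(x_n, y_n).
x=0.000000, y=-1.900000: f=4.218000 → y ← -1.900000 + 0.21·4.218000 = -1.014220
x=0.210000, y=-1.014220: f=2.251568 → y ← -1.014220 + 0.21·2.251568 = -0.541391
x=0.420000, y=-0.541391: f=1.201887 → y ← -0.541391 + 0.21·1.201887 = -0.288994
y(0.63) ≈ -0.2890

-0.2890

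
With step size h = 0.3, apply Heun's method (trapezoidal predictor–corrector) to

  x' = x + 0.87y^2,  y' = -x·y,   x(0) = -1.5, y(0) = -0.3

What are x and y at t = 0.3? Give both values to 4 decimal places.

Heun on (x,y): k1 = f(t_n, state_n); k2 = f(t_n + h, state_n + h·k1); state_{n+1} = state_n + (h/2)·(k1 + k2).
0.000000: (-1.500000, -0.300000)
  k1 = (-1.421700, -0.450000)
  predictor → (-1.926510, -0.435000)
  k2 = (-1.761884, -0.838032)
  → (-1.977538, -0.493205)
(x(0.3), y(0.3)) ≈ (-1.9775, -0.4932)

-1.9775, -0.4932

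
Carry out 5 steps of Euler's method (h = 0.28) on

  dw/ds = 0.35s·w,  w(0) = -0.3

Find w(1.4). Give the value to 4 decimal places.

Euler: w_{n+1} = w_n + h·f(s_n, w_n).
s=0.000000, w=-0.300000: f=0.000000 → w ← -0.300000 + 0.28·0.000000 = -0.300000
s=0.280000, w=-0.300000: f=-0.029400 → w ← -0.300000 + 0.28·(-0.029400) = -0.308232
s=0.560000, w=-0.308232: f=-0.060413 → w ← -0.308232 + 0.28·(-0.060413) = -0.325148
s=0.840000, w=-0.325148: f=-0.095593 → w ← -0.325148 + 0.28·(-0.095593) = -0.351914
s=1.120000, w=-0.351914: f=-0.137950 → w ← -0.351914 + 0.28·(-0.137950) = -0.390540
w(1.4) ≈ -0.3905

-0.3905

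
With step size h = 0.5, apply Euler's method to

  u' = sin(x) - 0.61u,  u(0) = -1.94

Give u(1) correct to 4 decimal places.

Euler: u_{n+1} = u_n + h·f(x_n, u_n).
x=0.000000, u=-1.940000: f=1.183400 → u ← -1.940000 + 0.5·1.183400 = -1.348300
x=0.500000, u=-1.348300: f=1.301889 → u ← -1.348300 + 0.5·1.301889 = -0.697356
u(1) ≈ -0.6974

-0.6974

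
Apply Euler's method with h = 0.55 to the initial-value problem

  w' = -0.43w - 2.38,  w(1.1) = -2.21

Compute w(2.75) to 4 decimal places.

Euler: w_{n+1} = w_n + h·f(x_n, w_n).
x=1.100000, w=-2.210000: f=-1.429700 → w ← -2.210000 + 0.55·(-1.429700) = -2.996335
x=1.650000, w=-2.996335: f=-1.091576 → w ← -2.996335 + 0.55·(-1.091576) = -3.596702
x=2.200000, w=-3.596702: f=-0.833418 → w ← -3.596702 + 0.55·(-0.833418) = -4.055082
w(2.75) ≈ -4.0551

-4.0551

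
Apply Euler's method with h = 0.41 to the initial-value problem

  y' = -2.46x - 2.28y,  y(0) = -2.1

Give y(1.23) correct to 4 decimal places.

Euler: y_{n+1} = y_n + h·f(x_n, y_n).
x=0.000000, y=-2.100000: f=4.788000 → y ← -2.100000 + 0.41·4.788000 = -0.136920
x=0.410000, y=-0.136920: f=-0.696422 → y ← -0.136920 + 0.41·(-0.696422) = -0.422453
x=0.820000, y=-0.422453: f=-1.054007 → y ← -0.422453 + 0.41·(-1.054007) = -0.854596
y(1.23) ≈ -0.8546

-0.8546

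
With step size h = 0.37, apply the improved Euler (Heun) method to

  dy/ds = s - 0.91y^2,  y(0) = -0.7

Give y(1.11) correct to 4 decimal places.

-0.8345

Heun: k1 = f(s_n, y_n); k2 = f(s_n + h, y_n + h·k1); y_{n+1} = y_n + (h/2)·(k1 + k2).
s=0.000000, y=-0.700000:
  k1 = f(0.000000, -0.700000) = -0.445900
  k2 = f(0.370000, -0.864983) = -0.310858
  y ← -0.700000 + (0.37/2)·(-0.445900 + (-0.310858)) = -0.840000
s=0.370000, y=-0.840000:
  k1 = f(0.370000, -0.840000) = -0.272096
  k2 = f(0.740000, -0.940676) = -0.065233
  y ← -0.840000 + (0.37/2)·(-0.272096 + (-0.065233)) = -0.902406
s=0.740000, y=-0.902406:
  k1 = f(0.740000, -0.902406) = -0.001046
  k2 = f(1.110000, -0.902793) = 0.368317
  y ← -0.902406 + (0.37/2)·(-0.001046 + 0.368317) = -0.834461
y(1.11) ≈ -0.8345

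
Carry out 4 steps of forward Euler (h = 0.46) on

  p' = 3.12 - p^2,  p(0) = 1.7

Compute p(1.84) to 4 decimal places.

Euler: p_{n+1} = p_n + h·f(t_n, p_n).
t=0.000000, p=1.700000: f=0.230000 → p ← 1.700000 + 0.46·0.230000 = 1.805800
t=0.460000, p=1.805800: f=-0.140914 → p ← 1.805800 + 0.46·(-0.140914) = 1.740980
t=0.920000, p=1.740980: f=0.088990 → p ← 1.740980 + 0.46·0.088990 = 1.781915
t=1.380000, p=1.781915: f=-0.055221 → p ← 1.781915 + 0.46·(-0.055221) = 1.756513
p(1.84) ≈ 1.7565

1.7565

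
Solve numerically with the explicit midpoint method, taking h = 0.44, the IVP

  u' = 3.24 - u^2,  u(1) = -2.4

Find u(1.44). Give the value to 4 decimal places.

Midpoint: k1 = f(x_n, u_n); k2 = f(x_n + h/2, u_n + (h/2)·k1); u_{n+1} = u_n + h·k2.
x=1.000000, u=-2.400000:
  k1 = f(1.000000, -2.400000) = -2.520000
  k2 = f(1.220000, -2.954400) = -5.488479
  u ← -2.400000 + 0.44·(-5.488479) = -4.814931
u(1.44) ≈ -4.8149

-4.8149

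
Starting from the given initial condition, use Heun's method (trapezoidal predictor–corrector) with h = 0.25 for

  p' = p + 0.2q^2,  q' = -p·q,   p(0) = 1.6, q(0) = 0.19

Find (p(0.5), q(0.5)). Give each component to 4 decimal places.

2.6290, 0.0725

Heun on (p,q): k1 = f(x_n, state_n); k2 = f(x_n + h, state_n + h·k1); state_{n+1} = state_n + (h/2)·(k1 + k2).
0.000000: (1.600000, 0.190000)
  k1 = (1.607220, -0.304000)
  predictor → (2.001805, 0.114000)
  k2 = (2.004404, -0.228206)
  → (2.051453, 0.123474)
0.250000: (2.051453, 0.123474)
  k1 = (2.054502, -0.253302)
  predictor → (2.565079, 0.060149)
  k2 = (2.565802, -0.154287)
  → (2.628991, 0.072526)
(p(0.5), q(0.5)) ≈ (2.6290, 0.0725)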